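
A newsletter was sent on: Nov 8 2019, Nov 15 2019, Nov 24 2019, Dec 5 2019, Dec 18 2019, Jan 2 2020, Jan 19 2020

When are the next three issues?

Feb 7 2020, Feb 28 2020, Mar 22 2020

Intervals are 7, 9, 11, 13, 15, 17 days — an arithmetic progression with common difference 2.
Next gap: 19 days. Jan 19 2020 + 19 days = Feb 7 2020.
Next gap: 21 days. Feb 7 2020 + 21 days = Feb 28 2020.
Next gap: 23 days. Feb 28 2020 + 23 days = Mar 22 2020.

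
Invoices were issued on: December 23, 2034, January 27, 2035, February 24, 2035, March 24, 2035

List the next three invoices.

April 28, 2035; May 26, 2035; June 23, 2035

These are Saturdays at 28- or 35-day spacing (35, 28, 28).
The pattern: 4th Saturday of the month.
4th Saturday of April 2035: April 28, 2035.
4th Saturday of May 2035: May 26, 2035.
June 2035 — 4th Saturday is June 23, 2035.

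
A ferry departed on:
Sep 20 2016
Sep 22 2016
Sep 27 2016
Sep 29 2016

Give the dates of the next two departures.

Oct 4 2016, Oct 6 2016

Gaps: 2, 5, 2 days — not constant, but cyclic with period 2.
The events fall on every Tuesday and Thursday.
The following Tuesday is Oct 4 2016.
Next Thursday: Oct 6 2016.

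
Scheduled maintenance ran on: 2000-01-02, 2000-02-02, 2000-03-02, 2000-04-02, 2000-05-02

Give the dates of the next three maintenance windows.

2000-06-02, 2000-07-02, 2000-08-02

Each date is the 2nd; the gaps (31, 29, 31, 30) track the month lengths.
The rule is the 2nd of each month.
Next: June 2000 → 2000-06-02.
Next: July 2000 → 2000-07-02.
Next: August 2000 → 2000-08-02.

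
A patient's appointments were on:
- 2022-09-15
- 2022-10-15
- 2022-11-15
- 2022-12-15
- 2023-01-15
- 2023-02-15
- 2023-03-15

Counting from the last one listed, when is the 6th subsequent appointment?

Each date is the 15th; the gaps (30, 31, 30, 31, 31, 28) track the month lengths.
The rule is the 15th of each month.
April 2023: 2023-04-15.
May 2023: 2023-05-15.
June 2023: 2023-06-15.
Next: July 2023 → 2023-07-15.
August 2023: 2023-08-15.
September 2023: 2023-09-15.

2023-09-15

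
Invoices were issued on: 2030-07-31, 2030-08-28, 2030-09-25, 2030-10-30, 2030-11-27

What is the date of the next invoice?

Every date is a Wednesday; gaps 28, 28, 35, 28 days.
Each is the last Wednesday of its month (at least one falls on the 29th or later, ruling out '4th Wednesday').
Last Wednesday of December 2030: 2030-12-25.

2030-12-25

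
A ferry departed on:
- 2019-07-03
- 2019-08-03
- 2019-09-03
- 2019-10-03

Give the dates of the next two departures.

2019-11-03, 2019-12-03

Each date is the 3rd; the gaps (31, 31, 30) track the month lengths.
The rule is the 3rd of each month.
November 2019: 2019-11-03.
December 2019: 2019-12-03.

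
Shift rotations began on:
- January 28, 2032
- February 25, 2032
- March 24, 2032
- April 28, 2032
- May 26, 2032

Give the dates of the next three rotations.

June 23, 2032; July 28, 2032; August 25, 2032

All dates are Wednesdays, 28, 28, 35, 28 days apart.
Specifically, the 4th Wednesday of each month.
June 2032 — 4th Wednesday is June 23, 2032.
4th Wednesday of July 2032: July 28, 2032.
4th Wednesday of August 2032: August 25, 2032.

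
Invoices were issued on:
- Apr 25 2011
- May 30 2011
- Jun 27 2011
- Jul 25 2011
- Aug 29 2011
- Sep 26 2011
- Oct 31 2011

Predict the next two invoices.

Nov 28 2011, Dec 26 2011

These are Mondays with 35, 28, 28, 35, 28, 35-day gaps.
Each is the final Monday of its month — May 30 2011 is past the 28th, so '4th Monday' doesn't fit.
Last Monday of November 2011: Nov 28 2011.
December 2011 ends with Monday Dec 26 2011.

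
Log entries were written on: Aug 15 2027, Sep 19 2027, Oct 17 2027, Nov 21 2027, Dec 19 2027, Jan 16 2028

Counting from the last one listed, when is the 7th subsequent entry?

Gaps: 35, 28, 35, 28, 28 days — a mix of 28 and 35. Every date is a Sunday.
Each is the 3rd Sunday of its month.
3rd Sunday of February 2028: Feb 20 2028.
3rd Sunday of March 2028: Mar 19 2028.
April 2028 — 3rd Sunday is Apr 16 2028.
3rd Sunday of May 2028: May 21 2028.
3rd Sunday of June 2028: Jun 18 2028.
July 2028 — 3rd Sunday is Jul 16 2028.
August 2028 — 3rd Sunday is Aug 20 2028.

Aug 20 2028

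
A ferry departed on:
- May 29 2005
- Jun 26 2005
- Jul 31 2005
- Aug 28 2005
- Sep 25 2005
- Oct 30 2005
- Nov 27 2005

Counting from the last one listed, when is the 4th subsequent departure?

Mar 26 2006

All Sundays; the gaps (28, 35, 28, 28, 35, 28) vary with month length.
This is the last Sunday of each month.
December 2005 ends with Sunday Dec 25 2005.
January 2006 ends with Sunday Jan 29 2006.
February 2006 ends with Sunday Feb 26 2006.
March 2006 ends with Sunday Mar 26 2006.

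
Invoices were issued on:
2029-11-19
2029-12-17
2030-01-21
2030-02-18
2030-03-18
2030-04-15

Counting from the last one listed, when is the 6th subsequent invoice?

2030-10-21

These are Mondays at 28- or 35-day spacing (28, 35, 28, 28, 28).
The pattern: 3rd Monday of the month.
3rd Monday of May 2030: 2030-05-20.
3rd Monday of June 2030: 2030-06-17.
3rd Monday of July 2030: 2030-07-15.
3rd Monday of August 2030: 2030-08-19.
September 2030 — 3rd Monday is 2030-09-16.
3rd Monday of October 2030: 2030-10-21.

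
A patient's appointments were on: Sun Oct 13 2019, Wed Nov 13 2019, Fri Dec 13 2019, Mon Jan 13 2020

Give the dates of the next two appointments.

Thu Feb 13 2020, Fri Mar 13 2020

The day-of-month is always 13 (31, 30, 31 days between events).
So this recurs on the 13th of each month.
February 2020: Thu Feb 13 2020.
Next: March 2020 → Fri Mar 13 2020.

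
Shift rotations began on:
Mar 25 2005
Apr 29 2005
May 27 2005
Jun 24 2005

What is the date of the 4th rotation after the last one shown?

These are Fridays with 35, 28, 28-day gaps.
Each is the final Friday of its month — Apr 29 2005 is past the 28th, so '4th Friday' doesn't fit.
July 2005 ends with Friday Jul 29 2005.
Last Friday of August 2005: Aug 26 2005.
Last Friday of September 2005: Sep 30 2005.
October 2005 ends with Friday Oct 28 2005.

Oct 28 2005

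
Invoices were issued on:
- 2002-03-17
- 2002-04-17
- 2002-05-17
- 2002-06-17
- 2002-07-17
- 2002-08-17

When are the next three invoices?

Each date is the 17th; the gaps (31, 30, 31, 30, 31) track the month lengths.
The rule is the 17th of each month.
September 2002: 2002-09-17.
Next: October 2002 → 2002-10-17.
Next: November 2002 → 2002-11-17.

2002-09-17, 2002-10-17, 2002-11-17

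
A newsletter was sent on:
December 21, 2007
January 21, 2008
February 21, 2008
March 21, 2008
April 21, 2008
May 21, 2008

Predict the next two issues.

The day-of-month is always 21 (31, 31, 29, 31, 30 days between events).
So this recurs on the 21st of each month.
Next: June 2008 → June 21, 2008.
Next: July 2008 → July 21, 2008.

June 21, 2008; July 21, 2008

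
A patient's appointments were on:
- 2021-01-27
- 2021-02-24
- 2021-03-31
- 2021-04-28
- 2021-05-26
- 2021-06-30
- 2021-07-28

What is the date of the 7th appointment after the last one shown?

All Wednesdays; the gaps (28, 35, 28, 28, 35, 28) vary with month length.
This is the last Wednesday of each month.
Last Wednesday of August 2021: 2021-08-25.
Last Wednesday of September 2021: 2021-09-29.
Last Wednesday of October 2021: 2021-10-27.
November 2021 ends with Wednesday 2021-11-24.
December 2021 ends with Wednesday 2021-12-29.
January 2022 ends with Wednesday 2022-01-26.
Last Wednesday of February 2022: 2022-02-23.

2022-02-23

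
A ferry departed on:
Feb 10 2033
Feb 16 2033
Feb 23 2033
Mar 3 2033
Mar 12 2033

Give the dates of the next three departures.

Gaps: 6, 7, 8, 9 days — each gap is 1 larger than the previous one.
Next gap: 10 days. Mar 12 2033 + 10 days = Mar 22 2033.
Next gap: 11 days. Mar 22 2033 + 11 days = Apr 2 2033.
Next gap: 12 days. Apr 2 2033 + 12 days = Apr 14 2033.

Mar 22 2033, Apr 2 2033, Apr 14 2033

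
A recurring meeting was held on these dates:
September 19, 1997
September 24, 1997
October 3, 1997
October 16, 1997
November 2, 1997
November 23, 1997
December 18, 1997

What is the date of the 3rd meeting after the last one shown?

March 27, 1998

The spacing grows by 4 each time: 5, 9, 13, 17, 21, 25 days.
Next gap: 29 days. December 18, 1997 + 29 days = January 16, 1998.
Next gap: 33 days. January 16, 1998 + 33 days = February 18, 1998.
Next gap: 37 days. February 18, 1998 + 37 days = March 27, 1998.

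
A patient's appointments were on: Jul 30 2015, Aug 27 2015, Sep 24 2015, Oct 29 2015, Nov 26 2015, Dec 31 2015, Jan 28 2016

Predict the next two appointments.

All Thursdays; the gaps (28, 28, 35, 28, 35, 28) vary with month length.
This is the last Thursday of each month.
February 2016 ends with Thursday Feb 25 2016.
March 2016 ends with Thursday Mar 31 2016.

Feb 25 2016, Mar 31 2016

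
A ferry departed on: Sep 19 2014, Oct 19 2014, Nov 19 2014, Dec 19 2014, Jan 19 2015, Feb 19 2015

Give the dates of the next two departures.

Mar 19 2015, Apr 19 2015

Gaps: 30, 31, 30, 31, 31 days — not constant. Every event is on the 19th of the month.
Pattern: the 19th of each month.
March 2015: Mar 19 2015.
Next: April 2015 → Apr 19 2015.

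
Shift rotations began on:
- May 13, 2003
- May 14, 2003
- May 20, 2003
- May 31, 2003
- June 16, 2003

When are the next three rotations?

Intervals are 1, 6, 11, 16 days — an arithmetic progression with common difference 5.
Next gap: 21 days. June 16, 2003 + 21 days = July 7, 2003.
Next gap: 26 days. July 7, 2003 + 26 days = August 2, 2003.
Next gap: 31 days. August 2, 2003 + 31 days = September 2, 2003.

July 7, 2003; August 2, 2003; September 2, 2003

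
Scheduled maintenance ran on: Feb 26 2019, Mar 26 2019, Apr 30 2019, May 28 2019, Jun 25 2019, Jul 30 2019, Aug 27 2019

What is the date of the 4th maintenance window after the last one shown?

Dec 31 2019

All Tuesdays; the gaps (28, 35, 28, 28, 35, 28) vary with month length.
This is the last Tuesday of each month.
September 2019 ends with Tuesday Sep 24 2019.
October 2019 ends with Tuesday Oct 29 2019.
November 2019 ends with Tuesday Nov 26 2019.
Last Tuesday of December 2019: Dec 31 2019.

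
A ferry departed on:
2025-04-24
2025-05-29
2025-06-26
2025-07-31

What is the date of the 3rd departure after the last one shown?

All Thursdays; the gaps (35, 28, 35) vary with month length.
This is the last Thursday of each month.
August 2025 ends with Thursday 2025-08-28.
September 2025 ends with Thursday 2025-09-25.
Last Thursday of October 2025: 2025-10-30.

2025-10-30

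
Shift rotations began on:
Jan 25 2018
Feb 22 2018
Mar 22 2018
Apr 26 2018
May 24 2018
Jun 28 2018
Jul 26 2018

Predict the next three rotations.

Aug 23 2018, Sep 27 2018, Oct 25 2018

All dates are Thursdays, 28, 28, 35, 28, 35, 28 days apart.
Specifically, the 4th Thursday of each month.
August 2018 — 4th Thursday is Aug 23 2018.
September 2018 — 4th Thursday is Sep 27 2018.
4th Thursday of October 2018: Oct 25 2018.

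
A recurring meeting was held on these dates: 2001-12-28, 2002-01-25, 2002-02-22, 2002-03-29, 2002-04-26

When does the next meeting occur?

2002-05-31

These are Fridays with 28, 28, 35, 28-day gaps.
Each is the final Friday of its month — 2002-03-29 is past the 28th, so '4th Friday' doesn't fit.
Last Friday of May 2002: 2002-05-31.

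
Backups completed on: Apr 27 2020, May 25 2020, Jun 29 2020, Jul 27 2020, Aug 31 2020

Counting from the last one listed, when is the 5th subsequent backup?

Jan 25 2021

These are Mondays with 28, 35, 28, 35-day gaps.
Each is the final Monday of its month — Jun 29 2020 is past the 28th, so '4th Monday' doesn't fit.
Last Monday of September 2020: Sep 28 2020.
Last Monday of October 2020: Oct 26 2020.
November 2020 ends with Monday Nov 30 2020.
December 2020 ends with Monday Dec 28 2020.
January 2021 ends with Monday Jan 25 2021.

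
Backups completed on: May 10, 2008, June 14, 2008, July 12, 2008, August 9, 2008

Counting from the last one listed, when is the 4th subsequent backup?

December 13, 2008

Gaps: 35, 28, 28 days — a mix of 28 and 35. Every date is a Saturday.
Each is the 2nd Saturday of its month.
2nd Saturday of September 2008: September 13, 2008.
October 2008 — 2nd Saturday is October 11, 2008.
2nd Saturday of November 2008: November 8, 2008.
December 2008 — 2nd Saturday is December 13, 2008.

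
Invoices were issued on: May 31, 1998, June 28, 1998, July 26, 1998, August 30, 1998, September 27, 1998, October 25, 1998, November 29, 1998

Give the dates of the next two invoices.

December 27, 1998; January 31, 1999

These are Sundays with 28, 28, 35, 28, 28, 35-day gaps.
Each is the final Sunday of its month — May 31, 1998 is past the 28th, so '4th Sunday' doesn't fit.
December 1998 ends with Sunday December 27, 1998.
Last Sunday of January 1999: January 31, 1999.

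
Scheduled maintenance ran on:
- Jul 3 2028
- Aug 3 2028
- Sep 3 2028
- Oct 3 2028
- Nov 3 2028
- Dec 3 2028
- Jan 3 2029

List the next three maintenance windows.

Each date is the 3rd; the gaps (31, 31, 30, 31, 30, 31) track the month lengths.
The rule is the 3rd of each month.
Next: February 2029 → Feb 3 2029.
March 2029: Mar 3 2029.
Next: April 2029 → Apr 3 2029.

Feb 3 2029, Mar 3 2029, Apr 3 2029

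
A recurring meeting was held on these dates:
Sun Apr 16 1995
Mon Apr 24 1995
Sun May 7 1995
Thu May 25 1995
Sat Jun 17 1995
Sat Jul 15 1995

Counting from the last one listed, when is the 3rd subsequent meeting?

Mon Nov 6 1995

Gaps: 8, 13, 18, 23, 28 days — each gap is 5 larger than the previous one.
Next gap: 33 days. Sat Jul 15 1995 + 33 days = Thu Aug 17 1995.
Next gap: 38 days. Thu Aug 17 1995 + 38 days = Sun Sep 24 1995.
Next gap: 43 days. Sun Sep 24 1995 + 43 days = Mon Nov 6 1995.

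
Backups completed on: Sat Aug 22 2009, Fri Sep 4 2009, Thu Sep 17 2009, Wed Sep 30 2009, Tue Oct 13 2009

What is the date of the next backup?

Mon Oct 26 2009

The spacing is 13, 13, 13, 13 days — always 13 days.
Tue Oct 13 2009 + 13 days = Mon Oct 26 2009.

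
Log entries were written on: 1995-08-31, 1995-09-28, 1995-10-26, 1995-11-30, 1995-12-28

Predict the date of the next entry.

1996-01-25

Every date is a Thursday; gaps 28, 28, 35, 28 days.
Each is the last Thursday of its month (at least one falls on the 29th or later, ruling out '4th Thursday').
January 1996 ends with Thursday 1996-01-25.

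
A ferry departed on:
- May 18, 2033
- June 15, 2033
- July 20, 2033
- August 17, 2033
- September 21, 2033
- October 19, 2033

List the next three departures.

Gaps: 28, 35, 28, 35, 28 days — a mix of 28 and 35. Every date is a Wednesday.
Each is the 3rd Wednesday of its month.
3rd Wednesday of November 2033: November 16, 2033.
3rd Wednesday of December 2033: December 21, 2033.
January 2034 — 3rd Wednesday is January 18, 2034.

November 16, 2033; December 21, 2033; January 18, 2034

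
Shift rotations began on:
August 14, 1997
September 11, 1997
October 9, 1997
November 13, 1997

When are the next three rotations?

December 11, 1997; January 8, 1998; February 12, 1998

Gaps: 28, 28, 35 days — a mix of 28 and 35. Every date is a Thursday.
Each is the 2nd Thursday of its month.
2nd Thursday of December 1997: December 11, 1997.
January 1998 — 2nd Thursday is January 8, 1998.
2nd Thursday of February 1998: February 12, 1998.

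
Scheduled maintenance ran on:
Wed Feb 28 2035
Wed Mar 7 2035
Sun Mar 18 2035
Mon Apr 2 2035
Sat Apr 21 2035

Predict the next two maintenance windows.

Gaps: 7, 11, 15, 19 days — each gap is 4 larger than the previous one.
Next gap: 23 days. Sat Apr 21 2035 + 23 days = Mon May 14 2035.
Next gap: 27 days. Mon May 14 2035 + 27 days = Sun Jun 10 2035.

Mon May 14 2035, Sun Jun 10 2035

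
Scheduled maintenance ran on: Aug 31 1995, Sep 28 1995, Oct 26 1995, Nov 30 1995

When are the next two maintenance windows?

All Thursdays; the gaps (28, 28, 35) vary with month length.
This is the last Thursday of each month.
Last Thursday of December 1995: Dec 28 1995.
January 1996 ends with Thursday Jan 25 1996.

Dec 28 1995, Jan 25 1996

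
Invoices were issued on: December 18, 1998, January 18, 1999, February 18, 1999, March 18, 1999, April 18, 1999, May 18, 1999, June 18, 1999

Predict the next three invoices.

Each date is the 18th; the gaps (31, 31, 28, 31, 30, 31) track the month lengths.
The rule is the 18th of each month.
July 1999: July 18, 1999.
August 1999: August 18, 1999.
September 1999: September 18, 1999.

July 18, 1999; August 18, 1999; September 18, 1999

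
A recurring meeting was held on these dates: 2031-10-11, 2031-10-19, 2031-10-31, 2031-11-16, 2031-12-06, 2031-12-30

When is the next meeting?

Intervals are 8, 12, 16, 20, 24 days — an arithmetic progression with common difference 4.
Next gap: 28 days. 2031-12-30 + 28 days = 2032-01-27.

2032-01-27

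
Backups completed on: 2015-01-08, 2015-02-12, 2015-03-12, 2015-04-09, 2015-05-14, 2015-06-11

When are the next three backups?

All dates are Thursdays, 35, 28, 28, 35, 28 days apart.
Specifically, the 2nd Thursday of each month.
2nd Thursday of July 2015: 2015-07-09.
2nd Thursday of August 2015: 2015-08-13.
September 2015 — 2nd Thursday is 2015-09-10.

2015-07-09, 2015-08-13, 2015-09-10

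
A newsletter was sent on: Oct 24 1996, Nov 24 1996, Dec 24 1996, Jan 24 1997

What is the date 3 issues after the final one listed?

The day-of-month is always 24 (31, 30, 31 days between events).
So this recurs on the 24th of each month.
Next: February 1997 → Feb 24 1997.
March 1997: Mar 24 1997.
April 1997: Apr 24 1997.

Apr 24 1997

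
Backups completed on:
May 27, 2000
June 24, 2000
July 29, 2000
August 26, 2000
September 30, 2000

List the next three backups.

Every date is a Saturday; gaps 28, 35, 28, 35 days.
Each is the last Saturday of its month (at least one falls on the 29th or later, ruling out '4th Saturday').
Last Saturday of October 2000: October 28, 2000.
Last Saturday of November 2000: November 25, 2000.
December 2000 ends with Saturday December 30, 2000.

October 28, 2000; November 25, 2000; December 30, 2000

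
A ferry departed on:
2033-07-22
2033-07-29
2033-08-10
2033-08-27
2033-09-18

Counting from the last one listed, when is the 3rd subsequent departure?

Gaps: 7, 12, 17, 22 days — each gap is 5 larger than the previous one.
Next gap: 27 days. 2033-09-18 + 27 days = 2033-10-15.
Next gap: 32 days. 2033-10-15 + 32 days = 2033-11-16.
Next gap: 37 days. 2033-11-16 + 37 days = 2033-12-23.

2033-12-23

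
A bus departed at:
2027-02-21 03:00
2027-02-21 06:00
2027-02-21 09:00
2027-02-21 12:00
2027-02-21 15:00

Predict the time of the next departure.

2027-02-21 18:00

Gaps: 3, 3, 3, 3 hours — each event is 3 hours after the previous one.
2027-02-21 15:00 + 3 h = 2027-02-21 18:00.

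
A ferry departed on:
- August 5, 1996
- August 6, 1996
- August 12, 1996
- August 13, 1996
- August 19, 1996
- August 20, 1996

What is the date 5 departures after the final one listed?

September 9, 1996

The gap pattern 1, 6, 1, 6, 1 repeats every 2 events.
These are the Mondays and Tuesdays of each week.
The following Monday is August 26, 1996.
Next Tuesday: August 27, 1996.
The following Monday is September 2, 1996.
Next Tuesday: September 3, 1996.
The following Monday is September 9, 1996.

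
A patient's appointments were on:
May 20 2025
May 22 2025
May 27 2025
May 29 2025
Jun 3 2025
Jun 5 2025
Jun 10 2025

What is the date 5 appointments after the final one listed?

Jun 26 2025

Every event lands on a Tuesday or Thursday (gaps cycle 2, 5, 2, 5, 2, 5).
So the schedule is: every Tuesday and Thursday.
Next Thursday: Jun 12 2025.
The following Tuesday is Jun 17 2025.
Next Thursday: Jun 19 2025.
The following Tuesday is Jun 24 2025.
Next Thursday: Jun 26 2025.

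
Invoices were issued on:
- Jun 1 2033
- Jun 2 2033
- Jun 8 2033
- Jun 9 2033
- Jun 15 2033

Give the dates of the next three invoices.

Jun 16 2033, Jun 22 2033, Jun 23 2033

The gap pattern 1, 6, 1, 6 repeats every 2 events.
These are the Wednesdays and Thursdays of each week.
Next Thursday: Jun 16 2033.
Next Wednesday: Jun 22 2033.
Next Thursday: Jun 23 2033.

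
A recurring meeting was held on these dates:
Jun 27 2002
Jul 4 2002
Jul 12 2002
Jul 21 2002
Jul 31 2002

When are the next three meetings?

Aug 11 2002, Aug 23 2002, Sep 5 2002

Gaps: 7, 8, 9, 10 days — each gap is 1 larger than the previous one.
Next gap: 11 days. Jul 31 2002 + 11 days = Aug 11 2002.
Next gap: 12 days. Aug 11 2002 + 12 days = Aug 23 2002.
Next gap: 13 days. Aug 23 2002 + 13 days = Sep 5 2002.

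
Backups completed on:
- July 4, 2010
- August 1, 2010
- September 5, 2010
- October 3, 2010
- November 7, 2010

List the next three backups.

December 5, 2010; January 2, 2011; February 6, 2011

These are Sundays at 28- or 35-day spacing (28, 35, 28, 35).
The pattern: 1st Sunday of the month.
1st Sunday of December 2010: December 5, 2010.
1st Sunday of January 2011: January 2, 2011.
1st Sunday of February 2011: February 6, 2011.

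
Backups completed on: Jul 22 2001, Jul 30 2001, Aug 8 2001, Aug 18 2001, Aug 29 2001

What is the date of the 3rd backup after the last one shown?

Oct 7 2001

Intervals are 8, 9, 10, 11 days — an arithmetic progression with common difference 1.
Next gap: 12 days. Aug 29 2001 + 12 days = Sep 10 2001.
Next gap: 13 days. Sep 10 2001 + 13 days = Sep 23 2001.
Next gap: 14 days. Sep 23 2001 + 14 days = Oct 7 2001.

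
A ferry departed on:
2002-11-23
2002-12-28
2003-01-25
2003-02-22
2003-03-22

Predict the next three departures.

2003-04-26, 2003-05-24, 2003-06-28

These are Saturdays at 28- or 35-day spacing (35, 28, 28, 28).
The pattern: 4th Saturday of the month.
4th Saturday of April 2003: 2003-04-26.
May 2003 — 4th Saturday is 2003-05-24.
4th Saturday of June 2003: 2003-06-28.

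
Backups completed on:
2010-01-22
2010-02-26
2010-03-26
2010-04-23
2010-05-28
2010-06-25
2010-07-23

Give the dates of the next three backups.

2010-08-27, 2010-09-24, 2010-10-22

Gaps: 35, 28, 28, 35, 28, 28 days — a mix of 28 and 35. Every date is a Friday.
Each is the 4th Friday of its month.
August 2010 — 4th Friday is 2010-08-27.
September 2010 — 4th Friday is 2010-09-24.
October 2010 — 4th Friday is 2010-10-22.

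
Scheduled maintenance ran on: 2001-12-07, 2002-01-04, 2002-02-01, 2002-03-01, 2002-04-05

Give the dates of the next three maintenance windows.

2002-05-03, 2002-06-07, 2002-07-05

These are Fridays at 28- or 35-day spacing (28, 28, 28, 35).
The pattern: 1st Friday of the month.
1st Friday of May 2002: 2002-05-03.
June 2002 — 1st Friday is 2002-06-07.
July 2002 — 1st Friday is 2002-07-05.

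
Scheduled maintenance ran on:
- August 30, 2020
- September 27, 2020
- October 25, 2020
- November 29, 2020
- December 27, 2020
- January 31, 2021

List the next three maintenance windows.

February 28, 2021; March 28, 2021; April 25, 2021

Every date is a Sunday; gaps 28, 28, 35, 28, 35 days.
Each is the last Sunday of its month (at least one falls on the 29th or later, ruling out '4th Sunday').
Last Sunday of February 2021: February 28, 2021.
March 2021 ends with Sunday March 28, 2021.
Last Sunday of April 2021: April 25, 2021.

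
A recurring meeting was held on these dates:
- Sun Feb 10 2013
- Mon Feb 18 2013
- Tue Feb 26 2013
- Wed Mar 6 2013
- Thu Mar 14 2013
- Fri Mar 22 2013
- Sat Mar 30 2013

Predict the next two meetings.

Gaps between consecutive events: 8, 8, 8, 8, 8, 8 days — a constant 8-day interval.
Sat Mar 30 2013 + 8 days = Sun Apr 7 2013.
Sun Apr 7 2013 + 8 days = Mon Apr 15 2013.

Sun Apr 7 2013, Mon Apr 15 2013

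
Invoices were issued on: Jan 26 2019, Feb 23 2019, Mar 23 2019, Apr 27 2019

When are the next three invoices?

All dates are Saturdays, 28, 28, 35 days apart.
Specifically, the 4th Saturday of each month.
May 2019 — 4th Saturday is May 25 2019.
4th Saturday of June 2019: Jun 22 2019.
July 2019 — 4th Saturday is Jul 27 2019.

May 25 2019, Jun 22 2019, Jul 27 2019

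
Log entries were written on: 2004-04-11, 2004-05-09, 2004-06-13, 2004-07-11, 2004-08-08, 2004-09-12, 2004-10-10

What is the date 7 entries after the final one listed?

2005-05-08

Gaps: 28, 35, 28, 28, 35, 28 days — a mix of 28 and 35. Every date is a Sunday.
Each is the 2nd Sunday of its month.
2nd Sunday of November 2004: 2004-11-14.
December 2004 — 2nd Sunday is 2004-12-12.
January 2005 — 2nd Sunday is 2005-01-09.
2nd Sunday of February 2005: 2005-02-13.
March 2005 — 2nd Sunday is 2005-03-13.
2nd Sunday of April 2005: 2005-04-10.
2nd Sunday of May 2005: 2005-05-08.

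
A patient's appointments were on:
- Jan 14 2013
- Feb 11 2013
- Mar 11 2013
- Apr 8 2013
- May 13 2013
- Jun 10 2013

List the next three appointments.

Gaps: 28, 28, 28, 35, 28 days — a mix of 28 and 35. Every date is a Monday.
Each is the 2nd Monday of its month.
July 2013 — 2nd Monday is Jul 8 2013.
2nd Monday of August 2013: Aug 12 2013.
2nd Monday of September 2013: Sep 9 2013.

Jul 8 2013, Aug 12 2013, Sep 9 2013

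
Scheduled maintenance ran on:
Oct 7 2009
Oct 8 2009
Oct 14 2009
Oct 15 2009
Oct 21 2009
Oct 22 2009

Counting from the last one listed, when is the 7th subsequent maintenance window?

The gap pattern 1, 6, 1, 6, 1 repeats every 2 events.
These are the Wednesdays and Thursdays of each week.
Next Wednesday: Oct 28 2009.
Next Thursday: Oct 29 2009.
Next Wednesday: Nov 4 2009.
The following Thursday is Nov 5 2009.
Next Wednesday: Nov 11 2009.
The following Thursday is Nov 12 2009.
Next Wednesday: Nov 18 2009.

Nov 18 2009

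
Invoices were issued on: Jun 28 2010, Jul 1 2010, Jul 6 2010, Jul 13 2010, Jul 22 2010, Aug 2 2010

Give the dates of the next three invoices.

Intervals are 3, 5, 7, 9, 11 days — an arithmetic progression with common difference 2.
Next gap: 13 days. Aug 2 2010 + 13 days = Aug 15 2010.
Next gap: 15 days. Aug 15 2010 + 15 days = Aug 30 2010.
Next gap: 17 days. Aug 30 2010 + 17 days = Sep 16 2010.

Aug 15 2010, Aug 30 2010, Sep 16 2010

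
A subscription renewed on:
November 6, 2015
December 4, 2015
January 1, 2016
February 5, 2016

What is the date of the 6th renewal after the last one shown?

Gaps: 28, 28, 35 days — a mix of 28 and 35. Every date is a Friday.
Each is the 1st Friday of its month.
1st Friday of March 2016: March 4, 2016.
April 2016 — 1st Friday is April 1, 2016.
May 2016 — 1st Friday is May 6, 2016.
June 2016 — 1st Friday is June 3, 2016.
1st Friday of July 2016: July 1, 2016.
August 2016 — 1st Friday is August 5, 2016.

August 5, 2016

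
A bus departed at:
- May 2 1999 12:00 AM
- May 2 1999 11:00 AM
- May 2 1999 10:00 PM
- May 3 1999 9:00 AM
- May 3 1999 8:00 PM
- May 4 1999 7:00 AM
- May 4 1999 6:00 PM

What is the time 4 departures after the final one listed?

May 6 1999 2:00 PM

Spacing: 11, 11, 11, 11, 11, 11 h — constant 11 h.
May 4 1999 6:00 PM + 11 h = May 5 1999 5:00 AM.
May 5 1999 5:00 AM + 11 h = May 5 1999 4:00 PM.
May 5 1999 4:00 PM + 11 h = May 6 1999 3:00 AM.
May 6 1999 3:00 AM + 11 h = May 6 1999 2:00 PM.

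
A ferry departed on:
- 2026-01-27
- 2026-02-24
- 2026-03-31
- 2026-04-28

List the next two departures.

2026-05-26, 2026-06-30

These are Tuesdays with 28, 35, 28-day gaps.
Each is the final Tuesday of its month — 2026-03-31 is past the 28th, so '4th Tuesday' doesn't fit.
May 2026 ends with Tuesday 2026-05-26.
June 2026 ends with Tuesday 2026-06-30.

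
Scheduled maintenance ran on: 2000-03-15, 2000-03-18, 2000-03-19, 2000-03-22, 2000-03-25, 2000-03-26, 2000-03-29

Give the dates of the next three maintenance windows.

2000-04-01, 2000-04-02, 2000-04-05

The gap pattern 3, 1, 3, 3, 1, 3 repeats every 3 events.
These are the Wednesdays, Saturdays and Sundays of each week.
Next Saturday: 2000-04-01.
The following Sunday is 2000-04-02.
The following Wednesday is 2000-04-05.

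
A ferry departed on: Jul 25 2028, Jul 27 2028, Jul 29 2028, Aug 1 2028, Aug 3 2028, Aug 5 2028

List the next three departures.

Aug 8 2028, Aug 10 2028, Aug 12 2028

The gap pattern 2, 2, 3, 2, 2 repeats every 3 events.
These are the Tuesdays, Thursdays and Saturdays of each week.
The following Tuesday is Aug 8 2028.
The following Thursday is Aug 10 2028.
Next Saturday: Aug 12 2028.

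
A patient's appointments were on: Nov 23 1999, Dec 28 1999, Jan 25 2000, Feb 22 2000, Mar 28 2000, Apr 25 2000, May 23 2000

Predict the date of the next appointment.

These are Tuesdays at 28- or 35-day spacing (35, 28, 28, 35, 28, 28).
The pattern: 4th Tuesday of the month.
June 2000 — 4th Tuesday is Jun 27 2000.

Jun 27 2000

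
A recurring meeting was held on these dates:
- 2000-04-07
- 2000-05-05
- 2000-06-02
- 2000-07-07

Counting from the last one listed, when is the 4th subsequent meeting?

2000-11-03

Gaps: 28, 28, 35 days — a mix of 28 and 35. Every date is a Friday.
Each is the 1st Friday of its month.
August 2000 — 1st Friday is 2000-08-04.
September 2000 — 1st Friday is 2000-09-01.
1st Friday of October 2000: 2000-10-06.
November 2000 — 1st Friday is 2000-11-03.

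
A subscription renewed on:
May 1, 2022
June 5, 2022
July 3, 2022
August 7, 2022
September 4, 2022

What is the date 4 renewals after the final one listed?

January 1, 2023

These are Sundays at 28- or 35-day spacing (35, 28, 35, 28).
The pattern: 1st Sunday of the month.
1st Sunday of October 2022: October 2, 2022.
1st Sunday of November 2022: November 6, 2022.
1st Sunday of December 2022: December 4, 2022.
1st Sunday of January 2023: January 1, 2023.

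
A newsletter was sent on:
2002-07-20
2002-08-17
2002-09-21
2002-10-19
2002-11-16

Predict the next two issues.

All dates are Saturdays, 28, 35, 28, 28 days apart.
Specifically, the 3rd Saturday of each month.
December 2002 — 3rd Saturday is 2002-12-21.
January 2003 — 3rd Saturday is 2003-01-18.

2002-12-21, 2003-01-18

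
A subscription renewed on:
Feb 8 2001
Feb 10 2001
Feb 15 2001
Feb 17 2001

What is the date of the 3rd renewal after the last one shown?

Mar 1 2001

The gap pattern 2, 5, 2 repeats every 2 events.
These are the Thursdays and Saturdays of each week.
The following Thursday is Feb 22 2001.
The following Saturday is Feb 24 2001.
The following Thursday is Mar 1 2001.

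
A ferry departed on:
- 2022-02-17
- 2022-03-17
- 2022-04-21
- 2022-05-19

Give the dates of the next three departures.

All dates are Thursdays, 28, 35, 28 days apart.
Specifically, the 3rd Thursday of each month.
June 2022 — 3rd Thursday is 2022-06-16.
July 2022 — 3rd Thursday is 2022-07-21.
3rd Thursday of August 2022: 2022-08-18.

2022-06-16, 2022-07-21, 2022-08-18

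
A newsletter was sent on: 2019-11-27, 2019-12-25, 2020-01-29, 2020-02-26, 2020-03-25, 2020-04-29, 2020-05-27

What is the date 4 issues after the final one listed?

These are Wednesdays with 28, 35, 28, 28, 35, 28-day gaps.
Each is the final Wednesday of its month — 2020-01-29 is past the 28th, so '4th Wednesday' doesn't fit.
Last Wednesday of June 2020: 2020-06-24.
July 2020 ends with Wednesday 2020-07-29.
August 2020 ends with Wednesday 2020-08-26.
Last Wednesday of September 2020: 2020-09-30.

2020-09-30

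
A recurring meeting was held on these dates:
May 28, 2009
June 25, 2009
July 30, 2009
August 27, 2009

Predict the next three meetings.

September 24, 2009; October 29, 2009; November 26, 2009

These are Thursdays with 28, 35, 28-day gaps.
Each is the final Thursday of its month — July 30, 2009 is past the 28th, so '4th Thursday' doesn't fit.
September 2009 ends with Thursday September 24, 2009.
Last Thursday of October 2009: October 29, 2009.
November 2009 ends with Thursday November 26, 2009.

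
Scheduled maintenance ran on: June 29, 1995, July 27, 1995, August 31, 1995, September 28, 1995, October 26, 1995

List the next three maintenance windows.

Every date is a Thursday; gaps 28, 35, 28, 28 days.
Each is the last Thursday of its month (at least one falls on the 29th or later, ruling out '4th Thursday').
Last Thursday of November 1995: November 30, 1995.
Last Thursday of December 1995: December 28, 1995.
Last Thursday of January 1996: January 25, 1996.

November 30, 1995; December 28, 1995; January 25, 1996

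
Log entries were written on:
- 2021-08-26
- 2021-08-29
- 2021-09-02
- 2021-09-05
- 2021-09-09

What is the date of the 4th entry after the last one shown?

2021-09-23

The gap pattern 3, 4, 3, 4 repeats every 2 events.
These are the Thursdays and Sundays of each week.
Next Sunday: 2021-09-12.
Next Thursday: 2021-09-16.
Next Sunday: 2021-09-19.
Next Thursday: 2021-09-23.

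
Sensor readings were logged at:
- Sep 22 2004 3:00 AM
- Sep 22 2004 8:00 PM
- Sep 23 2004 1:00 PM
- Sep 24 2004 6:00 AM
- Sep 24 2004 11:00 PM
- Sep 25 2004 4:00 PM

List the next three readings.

The interval is a steady 17 hours (17, 17, 17, 17, 17).
Sep 25 2004 4:00 PM + 17 h = Sep 26 2004 9:00 AM.
Sep 26 2004 9:00 AM + 17 h = Sep 27 2004 2:00 AM.
Sep 27 2004 2:00 AM + 17 h = Sep 27 2004 7:00 PM.

Sep 26 2004 9:00 AM, Sep 27 2004 2:00 AM, Sep 27 2004 7:00 PM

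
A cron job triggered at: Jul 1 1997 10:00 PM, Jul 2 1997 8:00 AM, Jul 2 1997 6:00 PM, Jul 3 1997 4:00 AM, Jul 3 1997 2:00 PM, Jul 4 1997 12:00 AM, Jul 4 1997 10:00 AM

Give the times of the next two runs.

Spacing: 10, 10, 10, 10, 10, 10 h — constant 10 h.
Jul 4 1997 10:00 AM + 10 h = Jul 4 1997 8:00 PM.
Jul 4 1997 8:00 PM + 10 h = Jul 5 1997 6:00 AM.

Jul 4 1997 8:00 PM, Jul 5 1997 6:00 AM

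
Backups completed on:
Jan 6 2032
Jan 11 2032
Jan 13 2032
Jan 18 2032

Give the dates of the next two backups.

Jan 20 2032, Jan 25 2032

Every event lands on a Tuesday or Sunday (gaps cycle 5, 2, 5).
So the schedule is: every Tuesday and Sunday.
Next Tuesday: Jan 20 2032.
Next Sunday: Jan 25 2032.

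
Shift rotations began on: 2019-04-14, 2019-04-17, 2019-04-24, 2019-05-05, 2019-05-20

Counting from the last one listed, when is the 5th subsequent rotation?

Intervals are 3, 7, 11, 15 days — an arithmetic progression with common difference 4.
Next gap: 19 days. 2019-05-20 + 19 days = 2019-06-08.
Next gap: 23 days. 2019-06-08 + 23 days = 2019-07-01.
Next gap: 27 days. 2019-07-01 + 27 days = 2019-07-28.
Next gap: 31 days. 2019-07-28 + 31 days = 2019-08-28.
Next gap: 35 days. 2019-08-28 + 35 days = 2019-10-02.

2019-10-02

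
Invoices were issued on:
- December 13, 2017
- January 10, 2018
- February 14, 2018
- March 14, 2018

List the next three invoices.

Gaps: 28, 35, 28 days — a mix of 28 and 35. Every date is a Wednesday.
Each is the 2nd Wednesday of its month.
2nd Wednesday of April 2018: April 11, 2018.
May 2018 — 2nd Wednesday is May 9, 2018.
June 2018 — 2nd Wednesday is June 13, 2018.

April 11, 2018; May 9, 2018; June 13, 2018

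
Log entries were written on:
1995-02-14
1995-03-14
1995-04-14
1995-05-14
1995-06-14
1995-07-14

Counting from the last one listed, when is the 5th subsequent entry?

Gaps: 28, 31, 30, 31, 30 days — not constant. Every event is on the 14th of the month.
Pattern: the 14th of each month.
August 1995: 1995-08-14.
September 1995: 1995-09-14.
October 1995: 1995-10-14.
November 1995: 1995-11-14.
December 1995: 1995-12-14.

1995-12-14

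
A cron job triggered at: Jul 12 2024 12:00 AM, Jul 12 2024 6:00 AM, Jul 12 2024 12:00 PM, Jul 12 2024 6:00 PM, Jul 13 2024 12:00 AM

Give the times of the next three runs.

Spacing: 6, 6, 6, 6 h — constant 6 h.
Jul 13 2024 12:00 AM + 6 h = Jul 13 2024 6:00 AM.
Jul 13 2024 6:00 AM + 6 h = Jul 13 2024 12:00 PM.
Jul 13 2024 12:00 PM + 6 h = Jul 13 2024 6:00 PM.

Jul 13 2024 6:00 AM, Jul 13 2024 12:00 PM, Jul 13 2024 6:00 PM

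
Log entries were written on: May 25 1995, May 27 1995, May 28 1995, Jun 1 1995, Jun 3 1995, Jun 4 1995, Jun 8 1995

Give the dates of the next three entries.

The gap pattern 2, 1, 4, 2, 1, 4 repeats every 3 events.
These are the Thursdays, Saturdays and Sundays of each week.
Next Saturday: Jun 10 1995.
Next Sunday: Jun 11 1995.
The following Thursday is Jun 15 1995.

Jun 10 1995, Jun 11 1995, Jun 15 1995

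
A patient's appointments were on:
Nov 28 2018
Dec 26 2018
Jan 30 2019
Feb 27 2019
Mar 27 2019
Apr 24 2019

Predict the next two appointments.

Every date is a Wednesday; gaps 28, 35, 28, 28, 28 days.
Each is the last Wednesday of its month (at least one falls on the 29th or later, ruling out '4th Wednesday').
May 2019 ends with Wednesday May 29 2019.
June 2019 ends with Wednesday Jun 26 2019.

May 29 2019, Jun 26 2019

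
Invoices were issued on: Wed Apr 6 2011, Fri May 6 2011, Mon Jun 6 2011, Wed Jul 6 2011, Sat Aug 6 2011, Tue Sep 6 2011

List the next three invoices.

Gaps: 30, 31, 30, 31, 31 days — not constant. Every event is on the 6th of the month.
Pattern: the 6th of each month.
October 2011: Thu Oct 6 2011.
Next: November 2011 → Sun Nov 6 2011.
December 2011: Tue Dec 6 2011.

Thu Oct 6 2011, Sun Nov 6 2011, Tue Dec 6 2011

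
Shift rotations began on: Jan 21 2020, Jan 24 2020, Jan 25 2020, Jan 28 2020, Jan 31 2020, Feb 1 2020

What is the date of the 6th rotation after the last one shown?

Every event lands on a Tuesday or Friday or Saturday (gaps cycle 3, 1, 3, 3, 1).
So the schedule is: every Tuesday, Friday and Saturday.
Next Tuesday: Feb 4 2020.
Next Friday: Feb 7 2020.
Next Saturday: Feb 8 2020.
Next Tuesday: Feb 11 2020.
Next Friday: Feb 14 2020.
Next Saturday: Feb 15 2020.

Feb 15 2020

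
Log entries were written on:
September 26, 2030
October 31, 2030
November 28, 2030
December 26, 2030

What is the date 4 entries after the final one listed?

Every date is a Thursday; gaps 35, 28, 28 days.
Each is the last Thursday of its month (at least one falls on the 29th or later, ruling out '4th Thursday').
Last Thursday of January 2031: January 30, 2031.
February 2031 ends with Thursday February 27, 2031.
Last Thursday of March 2031: March 27, 2031.
April 2031 ends with Thursday April 24, 2031.

April 24, 2031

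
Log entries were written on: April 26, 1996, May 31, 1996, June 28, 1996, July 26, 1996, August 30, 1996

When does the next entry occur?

Every date is a Friday; gaps 35, 28, 28, 35 days.
Each is the last Friday of its month (at least one falls on the 29th or later, ruling out '4th Friday').
Last Friday of September 1996: September 27, 1996.

September 27, 1996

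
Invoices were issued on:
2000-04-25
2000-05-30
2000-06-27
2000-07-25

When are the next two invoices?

2000-08-29, 2000-09-26

All Tuesdays; the gaps (35, 28, 28) vary with month length.
This is the last Tuesday of each month.
August 2000 ends with Tuesday 2000-08-29.
Last Tuesday of September 2000: 2000-09-26.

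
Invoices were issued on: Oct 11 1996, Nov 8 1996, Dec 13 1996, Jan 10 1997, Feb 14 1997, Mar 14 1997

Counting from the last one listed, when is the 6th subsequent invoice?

All dates are Fridays, 28, 35, 28, 35, 28 days apart.
Specifically, the 2nd Friday of each month.
April 1997 — 2nd Friday is Apr 11 1997.
2nd Friday of May 1997: May 9 1997.
2nd Friday of June 1997: Jun 13 1997.
2nd Friday of July 1997: Jul 11 1997.
August 1997 — 2nd Friday is Aug 8 1997.
2nd Friday of September 1997: Sep 12 1997.

Sep 12 1997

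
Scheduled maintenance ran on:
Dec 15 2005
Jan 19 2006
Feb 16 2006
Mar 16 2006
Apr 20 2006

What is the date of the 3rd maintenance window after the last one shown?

Jul 20 2006

These are Thursdays at 28- or 35-day spacing (35, 28, 28, 35).
The pattern: 3rd Thursday of the month.
May 2006 — 3rd Thursday is May 18 2006.
June 2006 — 3rd Thursday is Jun 15 2006.
July 2006 — 3rd Thursday is Jul 20 2006.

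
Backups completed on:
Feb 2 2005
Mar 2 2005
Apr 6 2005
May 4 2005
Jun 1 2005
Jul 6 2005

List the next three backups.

All dates are Wednesdays, 28, 35, 28, 28, 35 days apart.
Specifically, the 1st Wednesday of each month.
1st Wednesday of August 2005: Aug 3 2005.
September 2005 — 1st Wednesday is Sep 7 2005.
October 2005 — 1st Wednesday is Oct 5 2005.

Aug 3 2005, Sep 7 2005, Oct 5 2005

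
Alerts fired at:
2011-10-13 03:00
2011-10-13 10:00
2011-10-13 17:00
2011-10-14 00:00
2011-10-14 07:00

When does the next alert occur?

Gaps: 7, 7, 7, 7 hours — each event is 7 hours after the previous one.
2011-10-14 07:00 + 7 h = 2011-10-14 14:00.

2011-10-14 14:00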